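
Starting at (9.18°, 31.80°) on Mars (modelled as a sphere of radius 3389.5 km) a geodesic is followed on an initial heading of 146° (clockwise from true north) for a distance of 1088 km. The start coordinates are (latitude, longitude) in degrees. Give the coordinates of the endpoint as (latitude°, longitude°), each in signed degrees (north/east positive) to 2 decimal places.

Angular distance δ = d/R = 1088/3389.5 = 0.32099 rad; initial bearing θ = 2.5482 rad.
sin φ₂ = sin φ₁ cos δ + cos φ₁ sin δ cos θ = (0.1595)(0.9489) + (0.9872)(0.3155)(-0.8290) = -0.1068, so φ₂ = -6.13°.
Δλ = atan2(sin θ sin δ cos φ₁, cos δ − sin φ₁ sin φ₂) = atan2(0.1742, 0.9660) = 10.221°.
λ₂ = 31.800° + 10.221° = 42.02°.

-6.13°, 42.02°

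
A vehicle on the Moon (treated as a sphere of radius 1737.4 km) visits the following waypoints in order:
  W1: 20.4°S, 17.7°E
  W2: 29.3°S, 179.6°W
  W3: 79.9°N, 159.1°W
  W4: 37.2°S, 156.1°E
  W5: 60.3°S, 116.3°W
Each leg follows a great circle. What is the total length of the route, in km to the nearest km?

12563 km

Leg W1→W2: central angle 2.2266 rad, distance 3868.5 km.
Leg W2→W3: central angle 1.9162 rad, distance 3329.2 km.
Leg W3→W4: central angle 2.0899 rad, distance 3631.0 km.
Leg W4→W5: central angle 0.9983 rad, distance 1734.5 km.
Total: 3868.5 + 3329.2 + 3631.0 + 1734.5 ≈ 12563 km.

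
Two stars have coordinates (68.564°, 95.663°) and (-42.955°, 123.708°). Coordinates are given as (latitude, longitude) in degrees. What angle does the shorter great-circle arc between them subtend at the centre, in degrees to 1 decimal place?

113.5°

In radians: φ₁ = 1.1967, φ₂ = -0.7497, Δλ = 28.045° = 0.4895 rad.
cos c = sin φ₁ sin φ₂ + cos φ₁ cos φ₂ cos Δλ = (0.9308)(-0.6814) + (0.3655)(0.7319)(0.8826) = -0.39822,
so c = arccos(-0.39822) = 1.98037 rad.
So the angular separation is 113.5°.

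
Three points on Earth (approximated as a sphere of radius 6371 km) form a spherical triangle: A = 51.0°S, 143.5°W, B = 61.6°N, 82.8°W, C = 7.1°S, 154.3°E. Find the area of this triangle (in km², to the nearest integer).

81478419 km²

Side lengths (central angles): a = 1.9445, b = 1.1731, c = 2.1378 rad; semiperimeter s = 2.6277.
By l'Huilier's theorem, tan(E/4) = √[tan(s/2) tan((s−a)/2) tan((s−b)/2) tan((s−c)/2)], giving spherical excess E = 2.0074 rad.
Area = E·R² = 2.0074 × (6371)² ≈ 81478419 km².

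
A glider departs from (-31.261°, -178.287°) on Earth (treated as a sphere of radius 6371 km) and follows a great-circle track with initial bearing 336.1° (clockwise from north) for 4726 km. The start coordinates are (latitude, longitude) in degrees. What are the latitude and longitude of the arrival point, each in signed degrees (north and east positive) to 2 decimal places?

Angular distance δ = d/R = 4726/6371 = 0.74180 rad; initial bearing θ = 5.8661 rad.
sin φ₂ = sin φ₁ cos δ + cos φ₁ sin δ cos θ = (-0.5189)(0.7373) + (0.8548)(0.6756)(0.9143) = 0.1454, so φ₂ = 8.36°.
Δλ = atan2(sin θ sin δ cos φ₁, cos δ − sin φ₁ sin φ₂) = atan2(-0.2340, 0.8127) = -16.061°.
λ₂ = -178.287° − 16.061° = -194.35° → 165.65° after wrapping to (−180°, 180°].

8.36°, 165.65°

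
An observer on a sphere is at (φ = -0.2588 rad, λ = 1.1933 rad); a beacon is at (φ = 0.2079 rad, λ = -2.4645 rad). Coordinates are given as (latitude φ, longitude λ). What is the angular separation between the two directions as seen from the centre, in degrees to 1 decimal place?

151.1°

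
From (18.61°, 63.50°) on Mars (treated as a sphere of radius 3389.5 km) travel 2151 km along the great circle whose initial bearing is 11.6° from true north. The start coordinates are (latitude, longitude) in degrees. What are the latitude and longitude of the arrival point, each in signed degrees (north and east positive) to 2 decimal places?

53.84°, 75.16°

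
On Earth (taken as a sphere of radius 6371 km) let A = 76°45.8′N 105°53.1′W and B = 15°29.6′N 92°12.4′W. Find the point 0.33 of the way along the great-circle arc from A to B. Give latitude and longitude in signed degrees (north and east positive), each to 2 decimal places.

56.69°, -96.45°

Central angle δ = 1.0765 rad. Interpolating on the sphere with fraction f = 0.33:
P = [sin((1−f)δ)·A + sin(fδ)·B] / sin δ = 0.7501·A + 0.3951·B in Cartesian coordinates,
giving P = (-0.0617, -0.5457, 0.8357), i.e. latitude 56.69°, longitude -96.45°.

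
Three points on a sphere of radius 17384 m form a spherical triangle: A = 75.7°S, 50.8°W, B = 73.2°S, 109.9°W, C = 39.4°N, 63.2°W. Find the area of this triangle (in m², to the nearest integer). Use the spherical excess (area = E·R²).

129690469 m²

Side lengths (central angles): a = 2.0426, b = 2.0138, c = 0.2679 rad; semiperimeter s = 2.1622.
By l'Huilier's theorem, tan(E/4) = √[tan(s/2) tan((s−a)/2) tan((s−b)/2) tan((s−c)/2)], giving spherical excess E = 0.4291 rad.
Area = E·R² = 0.4291 × (17384)² ≈ 129690469 m².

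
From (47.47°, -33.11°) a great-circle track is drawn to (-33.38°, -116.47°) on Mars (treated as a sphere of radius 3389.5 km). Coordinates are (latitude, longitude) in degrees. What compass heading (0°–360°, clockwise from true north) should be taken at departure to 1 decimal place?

With φ₁ = 0.8285, φ₂ = -0.5826, Δλ = -1.4549 rad, the forward-azimuth formula gives
θ = atan2( sin Δλ cos φ₂ , cos φ₁ sin φ₂ − sin φ₁ cos φ₂ cos Δλ ) = atan2(-0.8294, -0.4431) = -118.11°.
Adding 360° brings this into [0°, 360°): 241.9°.

241.9°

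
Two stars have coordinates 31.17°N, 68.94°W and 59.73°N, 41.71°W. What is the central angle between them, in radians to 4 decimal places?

0.5908 rad

Let φ₁ = 0.5440 rad, φ₂ = 1.0425 rad, and Δλ = 0.4753 rad.
cos c = sin φ₁ sin φ₂ + cos φ₁ cos φ₂ cos Δλ = (0.5176)(0.8637) + (0.8556)(0.5041)(0.8892) = 0.83052,
so c = arccos(0.83052) = 0.59076 rad.
So the angular separation is 0.5908 rad.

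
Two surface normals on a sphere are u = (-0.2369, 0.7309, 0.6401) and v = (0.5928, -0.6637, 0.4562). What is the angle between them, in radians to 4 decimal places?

u·v = -0.3335; |u| = 1.0000, |v| = 1.0000.
cos θ = (u·v)/(|u||v|) = -0.3335, so θ = 1.9108 rad.

1.9108 rad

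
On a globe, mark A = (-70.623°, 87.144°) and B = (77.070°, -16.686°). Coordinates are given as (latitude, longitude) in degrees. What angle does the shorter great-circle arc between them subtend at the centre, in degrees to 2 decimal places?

159.58°

In radians: φ₁ = -1.2326, φ₂ = 1.3451, Δλ = -103.830° = -1.8122 rad.
cos c = sin φ₁ sin φ₂ + cos φ₁ cos φ₂ cos Δλ = (-0.9434)(0.9746) + (0.3318)(0.2238)(-0.2390) = -0.93718,
so c = arccos(-0.93718) = 2.78526 rad.
So the angular separation is 159.58°.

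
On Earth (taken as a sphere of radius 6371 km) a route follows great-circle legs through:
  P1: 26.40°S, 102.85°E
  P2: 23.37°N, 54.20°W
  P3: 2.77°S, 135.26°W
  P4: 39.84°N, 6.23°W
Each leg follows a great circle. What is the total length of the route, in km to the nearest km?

Leg P1→P2: central angle 2.7749 rad, distance 17678.9 km.
Leg P2→P3: central angle 1.4472 rad, distance 9219.9 km.
Leg P3→P4: central angle 2.1105 rad, distance 13446.3 km.
Total: 17678.9 + 9219.9 + 13446.3 ≈ 40345 km.

40345 km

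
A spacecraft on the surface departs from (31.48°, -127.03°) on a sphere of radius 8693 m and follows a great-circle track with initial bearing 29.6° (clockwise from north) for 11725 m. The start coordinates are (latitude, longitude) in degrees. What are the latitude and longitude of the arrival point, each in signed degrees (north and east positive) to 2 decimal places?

56.96°, -9.13°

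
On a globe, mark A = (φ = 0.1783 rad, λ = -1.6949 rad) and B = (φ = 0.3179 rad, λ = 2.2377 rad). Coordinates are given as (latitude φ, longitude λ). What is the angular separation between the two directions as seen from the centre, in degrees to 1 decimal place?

With latitudes φ₁ = 10.216°, φ₂ = 18.214° and longitude difference Δλ = -134.679°:
cos c = sin φ₁ sin φ₂ + cos φ₁ cos φ₂ cos Δλ = (0.1774)(0.3126) + (0.9841)(0.9499)(-0.7031) = -0.60187,
so c = arccos(-0.60187) = 2.21664 rad.
So the angular separation is 127.0°.

127.0°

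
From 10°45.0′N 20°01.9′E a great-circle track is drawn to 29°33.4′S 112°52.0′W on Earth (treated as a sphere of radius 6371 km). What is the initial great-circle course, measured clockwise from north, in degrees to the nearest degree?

Δλ = -132.898° = -2.3195 rad.
y = sin Δλ · cos φ₂ = (-0.7326)(0.8699) = -0.6372
x = cos φ₁ sin φ₂ − sin φ₁ cos φ₂ cos Δλ = (0.9825)(-0.4933) − (0.1865)(0.8699)(-0.6807) = -0.3742
θ = atan2(y, x) = -120.42°; adding 360° gives 240°.

240°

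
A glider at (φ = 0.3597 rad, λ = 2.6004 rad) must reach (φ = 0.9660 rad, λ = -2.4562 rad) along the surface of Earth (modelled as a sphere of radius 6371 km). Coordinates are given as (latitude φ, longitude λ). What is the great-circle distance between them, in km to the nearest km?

With latitudes φ₁ = 20.609°, φ₂ = 55.348° and longitude difference Δλ = 70.278°:
Haversine: a = sin²(Δφ/2) + cos φ₁ cos φ₂ sin²(Δλ/2) = 0.0891 + (0.9360)(0.5686)(0.3313) = 0.26542.
Central angle c = 2·arcsin(√a) = 1.08247 rad.
Distance = R·c = 6371 × 1.0825 ≈ 6896 km.

6896 km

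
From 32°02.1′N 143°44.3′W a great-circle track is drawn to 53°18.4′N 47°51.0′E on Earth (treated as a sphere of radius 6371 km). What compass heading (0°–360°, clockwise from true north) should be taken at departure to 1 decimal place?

With φ₁ = 0.5591, φ₂ = 0.9304, Δλ = -2.9393 rad, the forward-azimuth formula gives
θ = atan2( sin Δλ cos φ₂ , cos φ₁ sin φ₂ − sin φ₁ cos φ₂ cos Δλ ) = atan2(-0.1200, 0.9902) = -6.91°.
Adding 360° brings this into [0°, 360°): 353.1°.

353.1°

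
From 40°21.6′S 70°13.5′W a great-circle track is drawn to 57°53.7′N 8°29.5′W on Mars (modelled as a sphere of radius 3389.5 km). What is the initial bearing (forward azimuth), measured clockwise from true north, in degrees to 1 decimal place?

30.1°

With φ₁ = -0.7044, φ₂ = 1.0105, Δλ = 1.0774 rad, the forward-azimuth formula gives
θ = atan2( sin Δλ cos φ₂ , cos φ₁ sin φ₂ − sin φ₁ cos φ₂ cos Δλ ) = atan2(0.4681, 0.8085) = 30.07°.
So the initial bearing is 30.1°.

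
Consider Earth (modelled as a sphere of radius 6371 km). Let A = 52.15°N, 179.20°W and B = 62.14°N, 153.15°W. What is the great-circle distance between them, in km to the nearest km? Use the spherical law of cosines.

1903 km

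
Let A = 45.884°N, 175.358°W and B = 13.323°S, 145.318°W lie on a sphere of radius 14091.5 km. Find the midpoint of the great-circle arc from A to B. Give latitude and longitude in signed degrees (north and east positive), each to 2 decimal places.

16.81°, -157.79°

The central angle between A and B is δ = 1.1363 rad.
With f = 0.5, the slerp weights are sin((1−f)δ)/sin δ = 0.5932 and sin(fδ)/sin δ = 0.5932.
Weighted sum of the unit vectors: (0.5932)·(-0.6938,-0.0563,0.7179) + (0.5932)·(-0.8002,-0.5537,-0.2304) = (-0.8862, -0.3619, 0.2892).
Converting back: φ = atan2(z, √(x²+y²)) = 16.81°, λ = atan2(y, x) = -157.79°.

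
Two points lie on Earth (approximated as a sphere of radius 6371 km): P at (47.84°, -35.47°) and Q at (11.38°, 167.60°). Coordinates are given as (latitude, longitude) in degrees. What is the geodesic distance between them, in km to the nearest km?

13047 km

With latitudes φ₁ = 47.840°, φ₂ = 11.380° and longitude difference Δλ = -156.930°:
cos c = sin φ₁ sin φ₂ + cos φ₁ cos φ₂ cos Δλ = (0.7413)(0.1973) + (0.6712)(0.9803)(-0.9200) = -0.45912,
so c = arccos(-0.45912) = 2.04780 rad.
Distance = R·c = 6371 × 2.0478 ≈ 13047 km.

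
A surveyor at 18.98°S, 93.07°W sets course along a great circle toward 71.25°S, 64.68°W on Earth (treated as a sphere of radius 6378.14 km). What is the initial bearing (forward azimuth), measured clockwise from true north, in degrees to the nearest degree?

169°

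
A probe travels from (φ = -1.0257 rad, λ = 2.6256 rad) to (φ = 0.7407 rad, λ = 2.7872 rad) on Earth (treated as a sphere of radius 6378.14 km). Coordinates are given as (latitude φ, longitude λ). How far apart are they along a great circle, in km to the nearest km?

11299 km

In radians: φ₁ = -1.0257, φ₂ = 0.7407, Δλ = 9.259° = 0.1616 rad.
cos c = sin φ₁ sin φ₂ + cos φ₁ cos φ₂ cos Δλ = (-0.8551)(0.6748) + (0.5185)(0.7380)(0.9870) = -0.19934,
so c = arccos(-0.19934) = 1.77149 rad.
Distance = R·c = 6378.14 × 1.7715 ≈ 11299 km.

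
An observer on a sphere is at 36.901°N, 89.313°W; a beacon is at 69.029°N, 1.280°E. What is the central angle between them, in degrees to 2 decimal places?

56.10°

Let φ₁ = 0.6440 rad, φ₂ = 1.2048 rad, and Δλ = 1.5811 rad.
cos c = sin φ₁ sin φ₂ + cos φ₁ cos φ₂ cos Δλ = (0.6004)(0.9338) + (0.7997)(0.3579)(-0.0103) = 0.55770,
so c = arccos(0.55770) = 0.97918 rad.
So the angular separation is 56.10°.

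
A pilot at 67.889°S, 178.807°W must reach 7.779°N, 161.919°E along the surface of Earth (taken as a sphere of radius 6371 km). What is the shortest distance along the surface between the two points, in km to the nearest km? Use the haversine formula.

In radians: φ₁ = -1.1849, φ₂ = 0.1358, Δλ = -19.274° = -0.3364 rad.
Haversine: a = sin²(Δφ/2) + cos φ₁ cos φ₂ sin²(Δλ/2) = 0.3762 + (0.3764)(0.9908)(0.0280) = 0.38668.
Central angle c = 2·arcsin(√a) = 1.34217 rad.
Distance = R·c = 6371 × 1.3422 ≈ 8551 km.

8551 km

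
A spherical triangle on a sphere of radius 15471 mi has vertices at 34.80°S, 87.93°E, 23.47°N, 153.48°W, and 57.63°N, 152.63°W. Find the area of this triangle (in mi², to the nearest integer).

305653876 mi²

Side lengths (central angles): a = 0.5963, b = 2.3436, c = 2.1991 rad; semiperimeter s = 2.5695.
By l'Huilier's theorem, tan(E/4) = √[tan(s/2) tan((s−a)/2) tan((s−b)/2) tan((s−c)/2)], giving spherical excess E = 1.2770 rad.
Area = E·R² = 1.2770 × (15471)² ≈ 305653876 mi².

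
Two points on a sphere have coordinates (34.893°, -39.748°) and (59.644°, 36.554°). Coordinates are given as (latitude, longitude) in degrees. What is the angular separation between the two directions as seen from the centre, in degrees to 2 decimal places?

53.72°

With latitudes φ₁ = 34.893°, φ₂ = 59.644° and longitude difference Δλ = 76.302°:
cos c = sin φ₁ sin φ₂ + cos φ₁ cos φ₂ cos Δλ = (0.5720)(0.8629) + (0.8202)(0.5054)(0.2368) = 0.59178,
so c = arccos(0.59178) = 0.93753 rad.
So the angular separation is 53.72°.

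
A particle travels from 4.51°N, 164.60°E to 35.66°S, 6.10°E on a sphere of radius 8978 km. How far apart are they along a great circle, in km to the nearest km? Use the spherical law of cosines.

22420 km

Let φ₁ = 0.0787 rad, φ₂ = -0.6224 rad, and Δλ = -2.7663 rad.
cos c = sin φ₁ sin φ₂ + cos φ₁ cos φ₂ cos Δλ = (0.0786)(-0.5830) + (0.9969)(0.8125)(-0.9304) = -0.79946,
so c = arccos(-0.79946) = 2.49719 rad.
Distance = R·c = 8978 × 2.4972 ≈ 22420 km.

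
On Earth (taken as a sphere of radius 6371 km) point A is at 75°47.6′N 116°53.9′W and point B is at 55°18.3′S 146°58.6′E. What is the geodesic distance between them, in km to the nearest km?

16044 km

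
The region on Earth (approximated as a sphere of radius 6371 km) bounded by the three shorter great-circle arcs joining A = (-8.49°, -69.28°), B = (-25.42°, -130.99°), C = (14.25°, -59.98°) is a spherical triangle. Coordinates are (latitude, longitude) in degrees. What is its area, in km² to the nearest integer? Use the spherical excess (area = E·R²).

Side lengths (central angles): a = 1.3906, b = 0.4283, c = 1.0625 rad; semiperimeter s = 1.4407.
By l'Huilier's theorem, tan(E/4) = √[tan(s/2) tan((s−a)/2) tan((s−b)/2) tan((s−c)/2)], giving spherical excess E = 0.1930 rad.
Area = E·R² = 0.1930 × (6371)² ≈ 7834194 km².

7834194 km²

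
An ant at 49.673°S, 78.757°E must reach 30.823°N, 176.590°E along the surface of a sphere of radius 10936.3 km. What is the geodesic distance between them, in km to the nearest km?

22485 km

With latitudes φ₁ = -49.673°, φ₂ = 30.823° and longitude difference Δλ = 97.833°:
cos c = sin φ₁ sin φ₂ + cos φ₁ cos φ₂ cos Δλ = (-0.7624)(0.5124) + (0.6471)(0.8588)(-0.1363) = -0.46637,
so c = arccos(-0.46637) = 2.05597 rad.
Distance = R·c = 10936.3 × 2.0560 ≈ 22485 km.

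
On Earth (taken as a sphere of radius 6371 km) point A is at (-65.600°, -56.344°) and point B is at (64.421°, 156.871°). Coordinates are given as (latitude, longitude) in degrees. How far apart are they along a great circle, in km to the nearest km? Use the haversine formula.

In radians: φ₁ = -1.1449, φ₂ = 1.1244, Δλ = -146.785° = -2.5619 rad.
Haversine: a = sin²(Δφ/2) + cos φ₁ cos φ₂ sin²(Δλ/2) = 0.8215 + (0.4131)(0.4318)(0.9183) = 0.98532.
Central angle c = 2·arcsin(√a) = 2.89871 rad.
Distance = R·c = 6371 × 2.8987 ≈ 18468 km.

18468 km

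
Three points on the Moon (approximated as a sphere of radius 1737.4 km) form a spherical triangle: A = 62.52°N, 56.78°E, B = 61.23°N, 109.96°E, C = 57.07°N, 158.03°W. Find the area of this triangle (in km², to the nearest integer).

Side lengths (central angles): a = 0.7575, b = 1.0019, c = 0.4257 rad; semiperimeter s = 1.0926.
By l'Huilier's theorem, tan(E/4) = √[tan(s/2) tan((s−a)/2) tan((s−b)/2) tan((s−c)/2)], giving spherical excess E = 0.1607 rad.
Area = E·R² = 0.1607 × (1737.4)² ≈ 484963 km².

484963 km²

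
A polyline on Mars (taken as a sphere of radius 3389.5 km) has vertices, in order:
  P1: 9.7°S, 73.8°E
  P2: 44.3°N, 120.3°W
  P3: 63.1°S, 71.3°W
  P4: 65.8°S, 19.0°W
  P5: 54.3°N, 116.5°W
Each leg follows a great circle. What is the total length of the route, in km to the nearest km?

24854 km

Leg P1→P2: central angle 2.5012 rad, distance 8477.9 km.
Leg P2→P3: central angle 1.9937 rad, distance 6757.6 km.
Leg P3→P4: central angle 0.3849 rad, distance 1304.6 km.
Leg P4→P5: central angle 2.4527 rad, distance 8313.4 km.
Total: 8477.9 + 6757.6 + 1304.6 + 8313.4 ≈ 24854 km.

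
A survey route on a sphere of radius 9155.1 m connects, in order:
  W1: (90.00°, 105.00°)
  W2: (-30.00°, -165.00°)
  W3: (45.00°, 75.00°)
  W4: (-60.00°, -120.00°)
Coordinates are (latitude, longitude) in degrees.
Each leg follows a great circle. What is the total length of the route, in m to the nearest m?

Leg W1→W2: central angle 2.0944 rad, distance 19174.4 m.
Leg W2→W3: central angle 2.2913 rad, distance 20976.8 m.
Leg W3→W4: central angle 2.8367 rad, distance 25970.3 m.
Total: 19174.4 + 20976.8 + 25970.3 ≈ 66121 m.

66121 m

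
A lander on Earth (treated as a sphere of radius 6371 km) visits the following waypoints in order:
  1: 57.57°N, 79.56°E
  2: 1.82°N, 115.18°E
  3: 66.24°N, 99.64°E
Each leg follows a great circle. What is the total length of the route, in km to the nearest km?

Leg 1→2: central angle 1.0900 rad, distance 6944.2 km.
Leg 2→3: central angle 1.1406 rad, distance 7266.8 km.
Total: 6944.2 + 7266.8 ≈ 14211 km.

14211 km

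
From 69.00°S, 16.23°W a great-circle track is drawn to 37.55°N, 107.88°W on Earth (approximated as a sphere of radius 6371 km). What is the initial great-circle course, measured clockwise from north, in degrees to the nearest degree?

284°

Δλ = -91.650° = -1.5996 rad.
y = sin Δλ · cos φ₂ = (-0.9996)(0.7928) = -0.7925
x = cos φ₁ sin φ₂ − sin φ₁ cos φ₂ cos Δλ = (0.3584)(0.6095) − (-0.9336)(0.7928)(-0.0288) = 0.1971
θ = atan2(y, x) = -76.03°; adding 360° gives 284°.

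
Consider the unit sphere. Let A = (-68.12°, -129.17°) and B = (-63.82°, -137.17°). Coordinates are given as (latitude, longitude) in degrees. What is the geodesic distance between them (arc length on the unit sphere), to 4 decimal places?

Let φ₁ = -1.1889 rad, φ₂ = -1.1139 rad, and Δλ = -0.1396 rad.
cos c = sin φ₁ sin φ₂ + cos φ₁ cos φ₂ cos Δλ = (-0.9280)(-0.8974) + (0.3727)(0.4412)(0.9903) = 0.99559,
so c = arccos(0.99559) = 0.09400 rad.
On the unit sphere the arc length equals the central angle: 0.0940.

0.0940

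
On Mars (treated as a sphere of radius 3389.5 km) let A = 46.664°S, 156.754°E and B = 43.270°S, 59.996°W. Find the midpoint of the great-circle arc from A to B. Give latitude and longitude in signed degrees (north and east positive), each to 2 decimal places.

-72.42°, -126.53°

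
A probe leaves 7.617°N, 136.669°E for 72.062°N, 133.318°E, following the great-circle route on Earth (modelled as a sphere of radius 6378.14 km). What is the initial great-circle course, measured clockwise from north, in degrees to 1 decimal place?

With φ₁ = 0.1329, φ₂ = 1.2577, Δλ = -0.0585 rad, the forward-azimuth formula gives
θ = atan2( sin Δλ cos φ₂ , cos φ₁ sin φ₂ − sin φ₁ cos φ₂ cos Δλ ) = atan2(-0.0180, 0.9022) = -1.14°.
Adding 360° brings this into [0°, 360°): 358.9°.

358.9°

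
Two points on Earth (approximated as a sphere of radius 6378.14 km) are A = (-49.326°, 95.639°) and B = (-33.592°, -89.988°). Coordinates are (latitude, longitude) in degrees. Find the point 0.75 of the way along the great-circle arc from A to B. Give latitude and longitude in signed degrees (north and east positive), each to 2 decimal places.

-57.75°, -92.83°

The central angle between A and B is δ = 1.6918 rad.
With f = 0.75, the slerp weights are sin((1−f)δ)/sin δ = 0.4135 and sin(fδ)/sin δ = 0.9618.
Weighted sum of the unit vectors: (0.4135)·(-0.0640,0.6486,-0.7584) + (0.9618)·(0.0002,-0.8330,-0.5533) = (-0.0263, -0.5330, -0.8457).
Converting back: φ = atan2(z, √(x²+y²)) = -57.75°, λ = atan2(y, x) = -92.83°.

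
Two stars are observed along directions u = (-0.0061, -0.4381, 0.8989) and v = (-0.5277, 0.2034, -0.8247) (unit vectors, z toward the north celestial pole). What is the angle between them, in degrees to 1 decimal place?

145.8°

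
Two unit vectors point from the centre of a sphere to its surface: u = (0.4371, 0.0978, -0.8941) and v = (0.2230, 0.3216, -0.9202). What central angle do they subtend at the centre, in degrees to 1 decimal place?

u·v = 0.9517; |u| = 1.0000, |v| = 1.0000.
cos θ = (u·v)/(|u||v|) = 0.9517, so θ = 17.9°.

17.9°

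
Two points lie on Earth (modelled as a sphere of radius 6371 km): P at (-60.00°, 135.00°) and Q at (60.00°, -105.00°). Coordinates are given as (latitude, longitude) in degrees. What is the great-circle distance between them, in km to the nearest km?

In radians: φ₁ = -1.0472, φ₂ = 1.0472, Δλ = 120.000° = 2.0944 rad.
cos c = sin φ₁ sin φ₂ + cos φ₁ cos φ₂ cos Δλ = (-0.8660)(0.8660) + (0.5000)(0.5000)(-0.5000) = -0.87500,
so c = arccos(-0.87500) = 2.63623 rad.
Distance = R·c = 6371 × 2.6362 ≈ 16795 km.

16795 km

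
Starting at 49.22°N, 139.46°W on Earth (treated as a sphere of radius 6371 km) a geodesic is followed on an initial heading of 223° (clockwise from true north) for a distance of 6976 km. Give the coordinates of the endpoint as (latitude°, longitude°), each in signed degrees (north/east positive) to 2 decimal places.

-4.46°, -176.91°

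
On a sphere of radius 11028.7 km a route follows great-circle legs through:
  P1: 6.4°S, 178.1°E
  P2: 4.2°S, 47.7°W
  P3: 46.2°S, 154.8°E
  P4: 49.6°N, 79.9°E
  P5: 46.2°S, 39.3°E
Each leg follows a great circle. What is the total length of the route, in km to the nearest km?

91733 km

Leg P1→P2: central angle 2.3224 rad, distance 25612.8 km.
Leg P2→P3: central angle 2.1955 rad, distance 24213.8 km.
Leg P3→P4: central angle 2.0184 rad, distance 22260.1 km.
Leg P4→P5: central angle 1.7814 rad, distance 19646.5 km.
Total: 25612.8 + 24213.8 + 22260.1 + 19646.5 ≈ 91733 km.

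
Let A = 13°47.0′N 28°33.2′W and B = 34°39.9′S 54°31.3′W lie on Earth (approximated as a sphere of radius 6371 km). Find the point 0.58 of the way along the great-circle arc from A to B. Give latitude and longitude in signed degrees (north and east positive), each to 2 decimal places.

-14.61°, -42.41°

Central angle δ = 0.9488 rad. Interpolating on the sphere with fraction f = 0.58:
P = [sin((1−f)δ)·A + sin(fδ)·B] / sin δ = 0.4775·A + 0.6435·B in Cartesian coordinates,
giving P = (0.7145, -0.6526, -0.2522), i.e. latitude -14.61°, longitude -42.41°.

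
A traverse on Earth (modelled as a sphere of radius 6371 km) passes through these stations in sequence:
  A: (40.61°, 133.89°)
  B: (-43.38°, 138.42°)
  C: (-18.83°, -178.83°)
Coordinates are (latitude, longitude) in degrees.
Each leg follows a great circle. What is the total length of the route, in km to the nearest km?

14174 km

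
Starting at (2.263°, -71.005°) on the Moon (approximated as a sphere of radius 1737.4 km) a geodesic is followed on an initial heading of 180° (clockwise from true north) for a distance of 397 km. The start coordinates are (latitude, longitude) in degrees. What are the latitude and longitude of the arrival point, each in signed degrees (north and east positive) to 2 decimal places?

-10.83°, -71.00°

Angular distance δ = d/R = 397/1737.4 = 0.22850 rad; initial bearing θ = 3.1416 rad.
sin φ₂ = sin φ₁ cos δ + cos φ₁ sin δ cos θ = (0.0395)(0.9740) + (0.9992)(0.2265)(-1.0000) = -0.1879, so φ₂ = -10.83°.
Δλ = atan2(sin θ sin δ cos φ₁, cos δ − sin φ₁ sin φ₂) = atan2(0.0000, 0.9814) = 0.000°.
λ₂ = -71.005° + 0.000° = -71.00°.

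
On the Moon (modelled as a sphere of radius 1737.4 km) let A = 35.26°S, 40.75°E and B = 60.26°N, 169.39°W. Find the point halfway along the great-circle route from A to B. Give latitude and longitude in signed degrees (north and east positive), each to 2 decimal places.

32.28°, 73.48°

The central angle between A and B is δ = 2.5897 rad.
With f = 0.5, the slerp weights are sin((1−f)δ)/sin δ = 1.8352 and sin(fδ)/sin δ = 1.8352.
Weighted sum of the unit vectors: (1.8352)·(0.6186,0.5330,-0.5773) + (1.8352)·(-0.4876,-0.0913,0.8683) = (0.2404, 0.8106, 0.5340).
Converting back: φ = atan2(z, √(x²+y²)) = 32.28°, λ = atan2(y, x) = 73.48°.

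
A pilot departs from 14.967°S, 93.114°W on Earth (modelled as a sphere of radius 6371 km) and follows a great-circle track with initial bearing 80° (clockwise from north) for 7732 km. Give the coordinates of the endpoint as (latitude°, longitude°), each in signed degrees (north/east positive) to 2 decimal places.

3.83°, -25.49°

Angular distance δ = d/R = 7732/6371 = 1.21362 rad; initial bearing θ = 1.3963 rad.
sin φ₂ = sin φ₁ cos δ + cos φ₁ sin δ cos θ = (-0.2583)(0.3496) + (0.9661)(0.9369)(0.1736) = 0.0669, so φ₂ = 3.83°.
Δλ = atan2(sin θ sin δ cos φ₁, cos δ − sin φ₁ sin φ₂) = atan2(0.8914, 0.3669) = 67.627°.
λ₂ = -93.114° + 67.627° = -25.49°.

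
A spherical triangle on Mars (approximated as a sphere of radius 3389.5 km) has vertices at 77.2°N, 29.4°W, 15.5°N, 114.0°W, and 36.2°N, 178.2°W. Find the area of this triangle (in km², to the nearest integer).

7861208 km²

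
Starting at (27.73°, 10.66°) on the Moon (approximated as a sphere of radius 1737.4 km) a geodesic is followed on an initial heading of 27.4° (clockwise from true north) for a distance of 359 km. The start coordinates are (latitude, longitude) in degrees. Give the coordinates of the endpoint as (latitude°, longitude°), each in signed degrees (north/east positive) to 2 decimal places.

38.07°, 17.55°

Angular distance δ = d/R = 359/1737.4 = 0.20663 rad; initial bearing θ = 0.4782 rad.
sin φ₂ = sin φ₁ cos δ + cos φ₁ sin δ cos θ = (0.4653)(0.9787) + (0.8852)(0.2052)(0.8878) = 0.6166, so φ₂ = 38.07°.
Δλ = atan2(sin θ sin δ cos φ₁, cos δ − sin φ₁ sin φ₂) = atan2(0.0836, 0.6918) = 6.888°.
λ₂ = 10.660° + 6.888° = 17.55°.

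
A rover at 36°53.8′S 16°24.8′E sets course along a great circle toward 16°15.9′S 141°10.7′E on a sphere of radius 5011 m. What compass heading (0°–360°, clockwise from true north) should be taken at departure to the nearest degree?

With φ₁ = -0.6440, φ₂ = -0.2839, Δλ = 2.1776 rad, the forward-azimuth formula gives
θ = atan2( sin Δλ cos φ₂ , cos φ₁ sin φ₂ − sin φ₁ cos φ₂ cos Δλ ) = atan2(0.7886, -0.5526) = 125.02°.
So the initial bearing is 125°.

125°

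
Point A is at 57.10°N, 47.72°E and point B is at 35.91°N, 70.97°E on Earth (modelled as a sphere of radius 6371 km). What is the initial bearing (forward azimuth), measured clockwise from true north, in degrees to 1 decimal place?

133.8°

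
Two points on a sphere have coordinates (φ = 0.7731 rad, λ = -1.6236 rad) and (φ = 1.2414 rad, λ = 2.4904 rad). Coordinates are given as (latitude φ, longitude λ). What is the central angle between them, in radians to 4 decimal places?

1.0117 rad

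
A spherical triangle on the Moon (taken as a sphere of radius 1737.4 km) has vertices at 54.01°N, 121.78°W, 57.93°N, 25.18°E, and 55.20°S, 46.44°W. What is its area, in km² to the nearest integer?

Side lengths (central angles): a = 2.2147, b = 2.1889, c = 1.1328 rad; semiperimeter s = 2.7682.
By l'Huilier's theorem, tan(E/4) = √[tan(s/2) tan((s−a)/2) tan((s−b)/2) tan((s−c)/2)], giving spherical excess E = 2.4199 rad.
Area = E·R² = 2.4199 × (1737.4)² ≈ 7304674 km².

7304674 km²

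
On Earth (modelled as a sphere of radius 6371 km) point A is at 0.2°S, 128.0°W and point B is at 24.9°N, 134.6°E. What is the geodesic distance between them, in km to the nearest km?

With latitudes φ₁ = -0.200°, φ₂ = 24.900° and longitude difference Δλ = -97.400°:
cos c = sin φ₁ sin φ₂ + cos φ₁ cos φ₂ cos Δλ = (-0.0035)(0.4210) + (1.0000)(0.9070)(-0.1288) = -0.11829,
so c = arccos(-0.11829) = 1.68937 rad.
Distance = R·c = 6371 × 1.6894 ≈ 10763 km.

10763 km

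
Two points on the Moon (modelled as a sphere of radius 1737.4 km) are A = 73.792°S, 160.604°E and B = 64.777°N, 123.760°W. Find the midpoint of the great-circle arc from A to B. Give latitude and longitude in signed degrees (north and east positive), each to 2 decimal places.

-5.63°, -152.39°

Central angle δ = 2.5666 rad. Interpolating on the sphere with fraction f = 0.5:
P = [sin((1−f)δ)·A + sin(fδ)·B] / sin δ = 1.7633·A + 1.7633·B in Cartesian coordinates,
giving P = (-0.8818, -0.4613, -0.0980), i.e. latitude -5.63°, longitude -152.39°.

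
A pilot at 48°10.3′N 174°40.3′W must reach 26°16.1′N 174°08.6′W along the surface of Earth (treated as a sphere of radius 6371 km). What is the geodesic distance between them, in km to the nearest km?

2436 km

Let φ₁ = 0.8408 rad, φ₂ = 0.4585 rad, and Δλ = 0.0092 rad.
cos c = sin φ₁ sin φ₂ + cos φ₁ cos φ₂ cos Δλ = (0.7451)(0.4426) + (0.6669)(0.8967)(1.0000) = 0.92779,
so c = arccos(0.92779) = 0.38235 rad.
Distance = R·c = 6371 × 0.3824 ≈ 2436 km.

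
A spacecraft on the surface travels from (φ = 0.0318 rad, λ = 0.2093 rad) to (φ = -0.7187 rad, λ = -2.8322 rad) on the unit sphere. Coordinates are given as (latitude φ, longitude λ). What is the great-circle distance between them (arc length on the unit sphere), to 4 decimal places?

In radians: φ₁ = 0.0318, φ₂ = -0.7187, Δλ = -174.265° = -3.0415 rad.
Haversine: a = sin²(Δφ/2) + cos φ₁ cos φ₂ sin²(Δλ/2) = 0.1343 + (0.9995)(0.7527)(0.9975) = 0.88473.
Central angle c = 2·arcsin(√a) = 2.44878 rad.
On the unit sphere the arc length equals the central angle: 2.4488.

2.4488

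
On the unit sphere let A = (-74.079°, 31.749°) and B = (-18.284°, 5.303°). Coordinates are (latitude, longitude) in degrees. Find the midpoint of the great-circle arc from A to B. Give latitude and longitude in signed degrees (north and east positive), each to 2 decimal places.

-46.71°, 11.14°

Central angle δ = 1.0064 rad. Interpolating on the sphere with fraction f = 0.5:
P = [sin((1−f)δ)·A + sin(fδ)·B] / sin δ = 0.5707·A + 0.5707·B in Cartesian coordinates,
giving P = (0.6727, 0.1325, -0.7279), i.e. latitude -46.71°, longitude 11.14°.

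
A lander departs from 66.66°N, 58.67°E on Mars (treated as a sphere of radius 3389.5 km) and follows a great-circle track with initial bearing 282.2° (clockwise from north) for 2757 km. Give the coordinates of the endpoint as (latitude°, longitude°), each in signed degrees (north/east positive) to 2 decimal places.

43.76°, -20.86°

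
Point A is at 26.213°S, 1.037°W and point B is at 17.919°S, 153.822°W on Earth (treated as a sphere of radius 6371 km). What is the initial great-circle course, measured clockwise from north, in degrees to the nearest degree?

Δλ = -152.785° = -2.6666 rad.
y = sin Δλ · cos φ₂ = (-0.4573)(0.9515) = -0.4351
x = cos φ₁ sin φ₂ − sin φ₁ cos φ₂ cos Δλ = (0.8972)(-0.3077) − (-0.4417)(0.9515)(-0.8893) = -0.6498
θ = atan2(y, x) = -146.19°; adding 360° gives 214°.

214°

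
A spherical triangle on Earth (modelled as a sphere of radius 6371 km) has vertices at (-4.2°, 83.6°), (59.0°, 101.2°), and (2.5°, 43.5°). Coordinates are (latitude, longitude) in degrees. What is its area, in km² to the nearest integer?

Side lengths (central angles): a = 1.2531, b = 0.7091, c = 1.1298 rad; semiperimeter s = 1.5460.
By l'Huilier's theorem, tan(E/4) = √[tan(s/2) tan((s−a)/2) tan((s−b)/2) tan((s−c)/2)], giving spherical excess E = 0.4629 rad.
Area = E·R² = 0.4629 × (6371)² ≈ 18789029 km².

18789029 km²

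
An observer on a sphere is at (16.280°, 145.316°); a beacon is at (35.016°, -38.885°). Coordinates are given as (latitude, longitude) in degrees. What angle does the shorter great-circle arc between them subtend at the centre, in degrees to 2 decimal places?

With latitudes φ₁ = 16.280°, φ₂ = 35.016° and longitude difference Δλ = 175.799°:
Haversine: a = sin²(Δφ/2) + cos φ₁ cos φ₂ sin²(Δλ/2) = 0.0265 + (0.9599)(0.8190)(0.9987) = 0.81159.
Central angle c = 2·arcsin(√a) = 2.24360 rad.
So the angular separation is 128.55°.

128.55°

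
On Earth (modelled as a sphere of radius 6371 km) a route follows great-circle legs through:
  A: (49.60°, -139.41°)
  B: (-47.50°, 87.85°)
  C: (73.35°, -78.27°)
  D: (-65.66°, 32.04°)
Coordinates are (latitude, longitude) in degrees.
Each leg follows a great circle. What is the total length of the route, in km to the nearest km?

50997 km

Leg A→B: central angle 2.6034 rad, distance 16586.2 km.
Leg B→C: central angle 2.6776 rad, distance 17059.2 km.
Leg C→D: central angle 2.7236 rad, distance 17352.0 km.
Total: 16586.2 + 17059.2 + 17352.0 ≈ 50997 km.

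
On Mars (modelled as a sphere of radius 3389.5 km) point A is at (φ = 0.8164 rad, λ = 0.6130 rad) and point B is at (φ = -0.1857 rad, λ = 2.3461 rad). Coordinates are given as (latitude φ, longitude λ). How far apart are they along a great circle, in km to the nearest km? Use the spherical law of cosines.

6157 km

Let φ₁ = 0.8164 rad, φ₂ = -0.1857 rad, and Δλ = 1.7331 rad.
cos c = sin φ₁ sin φ₂ + cos φ₁ cos φ₂ cos Δλ = (0.7287)(-0.1846) + (0.6848)(0.9828)(-0.1616) = -0.24330,
so c = arccos(-0.24330) = 1.81657 rad.
Distance = R·c = 3389.5 × 1.8166 ≈ 6157 km.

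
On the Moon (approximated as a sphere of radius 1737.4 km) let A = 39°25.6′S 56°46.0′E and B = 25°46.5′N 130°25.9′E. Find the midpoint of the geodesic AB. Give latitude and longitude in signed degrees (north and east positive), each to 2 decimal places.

-8.49°, 96.88°

The central angle between A and B is δ = 1.6514 rad.
With f = 0.5, the slerp weights are sin((1−f)δ)/sin δ = 0.7374 and sin(fδ)/sin δ = 0.7374.
Weighted sum of the unit vectors: (0.7374)·(0.4233,0.6461,-0.6351) + (0.7374)·(-0.5840,0.6854,0.4348) = (-0.1185, 0.9819, -0.1477).
Converting back: φ = atan2(z, √(x²+y²)) = -8.49°, λ = atan2(y, x) = 96.88°.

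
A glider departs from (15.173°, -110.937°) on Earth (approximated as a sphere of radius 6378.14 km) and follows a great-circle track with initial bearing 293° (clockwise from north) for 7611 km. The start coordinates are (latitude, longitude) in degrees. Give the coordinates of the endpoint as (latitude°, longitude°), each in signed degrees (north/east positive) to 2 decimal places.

Angular distance δ = d/R = 7611/6378.14 = 1.19329 rad; initial bearing θ = 5.1138 rad.
sin φ₂ = sin φ₁ cos δ + cos φ₁ sin δ cos θ = (0.2617)(0.3686) + (0.9651)(0.9296)(0.3907) = 0.4470, so φ₂ = 26.55°.
Δλ = atan2(sin θ sin δ cos φ₁, cos δ − sin φ₁ sin φ₂) = atan2(-0.8259, 0.2516) = -73.057°.
λ₂ = -110.937° − 73.057° = -183.99° → 176.01° after wrapping to (−180°, 180°].

26.55°, 176.01°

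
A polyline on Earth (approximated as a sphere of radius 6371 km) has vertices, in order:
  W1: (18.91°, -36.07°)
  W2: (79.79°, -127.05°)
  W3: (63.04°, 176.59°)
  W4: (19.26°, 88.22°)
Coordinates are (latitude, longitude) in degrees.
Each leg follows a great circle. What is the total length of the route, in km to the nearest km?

Leg W1→W2: central angle 1.2492 rad, distance 7958.6 km.
Leg W2→W3: central angle 0.3983 rad, distance 2537.5 km.
Leg W3→W4: central angle 1.2596 rad, distance 8025.0 km.
Total: 7958.6 + 2537.5 + 8025.0 ≈ 18521 km.

18521 km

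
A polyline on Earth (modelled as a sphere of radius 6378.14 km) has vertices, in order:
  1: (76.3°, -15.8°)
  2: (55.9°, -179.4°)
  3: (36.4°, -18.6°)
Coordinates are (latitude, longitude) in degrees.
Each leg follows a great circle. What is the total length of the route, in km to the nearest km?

14877 km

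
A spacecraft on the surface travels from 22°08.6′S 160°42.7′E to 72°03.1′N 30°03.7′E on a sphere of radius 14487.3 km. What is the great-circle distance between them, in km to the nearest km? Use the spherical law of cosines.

31099 km

With latitudes φ₁ = -22.143°, φ₂ = 72.052° and longitude difference Δλ = -130.650°:
cos c = sin φ₁ sin φ₂ + cos φ₁ cos φ₂ cos Δλ = (-0.3769)(0.9513) + (0.9262)(0.3082)(-0.6514) = -0.54452,
so c = arccos(-0.54452) = 2.14662 rad.
Distance = R·c = 14487.3 × 2.1466 ≈ 31099 km.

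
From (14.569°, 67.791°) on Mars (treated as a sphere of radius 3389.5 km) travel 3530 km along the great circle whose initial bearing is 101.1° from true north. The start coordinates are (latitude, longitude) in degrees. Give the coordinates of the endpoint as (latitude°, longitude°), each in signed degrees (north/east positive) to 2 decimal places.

-1.94°, 125.73°

Angular distance δ = d/R = 3530/3389.5 = 1.04145 rad; initial bearing θ = 1.7645 rad.
sin φ₂ = sin φ₁ cos δ + cos φ₁ sin δ cos θ = (0.2515)(0.5050) + (0.9678)(0.8631)(-0.1925) = -0.0338, so φ₂ = -1.94°.
Δλ = atan2(sin θ sin δ cos φ₁, cos δ − sin φ₁ sin φ₂) = atan2(0.8198, 0.5135) = 57.938°.
λ₂ = 67.791° + 57.938° = 125.73°.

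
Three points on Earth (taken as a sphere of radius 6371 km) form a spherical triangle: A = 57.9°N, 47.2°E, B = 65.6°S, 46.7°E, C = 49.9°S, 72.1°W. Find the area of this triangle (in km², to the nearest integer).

94581847 km²

Side lengths (central angles): a = 0.9662, b = 2.5244, c = 2.1555 rad; semiperimeter s = 2.8230.
By l'Huilier's theorem, tan(E/4) = √[tan(s/2) tan((s−a)/2) tan((s−b)/2) tan((s−c)/2)], giving spherical excess E = 2.3302 rad.
Area = E·R² = 2.3302 × (6371)² ≈ 94581847 km².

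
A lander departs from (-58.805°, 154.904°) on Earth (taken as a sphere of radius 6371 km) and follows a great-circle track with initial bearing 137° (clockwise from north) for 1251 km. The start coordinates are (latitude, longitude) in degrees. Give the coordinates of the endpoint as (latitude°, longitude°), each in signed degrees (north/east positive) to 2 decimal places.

Angular distance δ = d/R = 1251/6371 = 0.19636 rad; initial bearing θ = 2.3911 rad.
sin φ₂ = sin φ₁ cos δ + cos φ₁ sin δ cos θ = (-0.8554)(0.9808) + (0.5180)(0.1951)(-0.7314) = -0.9129, so φ₂ = -65.91°.
Δλ = atan2(sin θ sin δ cos φ₁, cos δ − sin φ₁ sin φ₂) = atan2(0.0689, 0.1999) = 19.022°.
λ₂ = 154.904° + 19.022° = 173.93°.

-65.91°, 173.93°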